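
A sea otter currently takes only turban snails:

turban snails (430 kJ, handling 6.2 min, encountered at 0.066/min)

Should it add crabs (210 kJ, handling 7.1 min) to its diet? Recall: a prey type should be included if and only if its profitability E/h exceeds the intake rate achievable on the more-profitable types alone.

Yes

Current rate: (0.066×430)/(1 + 0.066×6.2) = 20.14 kJ/min.
crabs: E/h = 210/7.1 = 29.58 kJ/min.
Since 29.58 > R, including crabs increases the long-run rate.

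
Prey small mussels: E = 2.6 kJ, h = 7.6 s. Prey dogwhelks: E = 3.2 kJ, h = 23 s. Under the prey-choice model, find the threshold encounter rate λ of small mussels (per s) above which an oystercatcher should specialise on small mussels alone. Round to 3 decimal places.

0.090 per s

Drop dogwhelks once their profitability E₂/h₂ falls below the rate achievable on small mussels alone: E₂/h₂ = λE₁/(1 + λh₁).
Solve for λ: λE₁h₂ = E₂(1 + λh₁) → λ(E₁h₂ − E₂h₁) = E₂ → λ = E₂/(E₁h₂ − E₂h₁).
λ = 3.2/(2.6×23 − 3.2×7.6) = 3.2/35.48 = 0.09019 per s.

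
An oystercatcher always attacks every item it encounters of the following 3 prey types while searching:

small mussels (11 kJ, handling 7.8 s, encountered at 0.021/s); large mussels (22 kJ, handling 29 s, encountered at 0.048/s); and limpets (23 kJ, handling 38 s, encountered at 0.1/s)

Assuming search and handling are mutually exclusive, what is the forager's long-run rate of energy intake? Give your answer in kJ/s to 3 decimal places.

0.564 kJ/s

R = Σλ_iE_i / (1 + Σλ_ih_i)
Numerator: 0.021×11 + 0.048×22 + 0.1×23 = 3.587
Denominator: 1 + 0.021×7.8 + 0.048×29 + 0.1×38 = 6.356
R = 3.587/6.356 = 0.5644 kJ/s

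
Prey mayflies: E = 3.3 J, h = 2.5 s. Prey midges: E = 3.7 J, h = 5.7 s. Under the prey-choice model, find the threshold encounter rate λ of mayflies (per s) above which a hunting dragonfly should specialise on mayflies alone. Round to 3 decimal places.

0.387 per s

Drop midges once their profitability E₂/h₂ falls below the rate achievable on mayflies alone: E₂/h₂ = λE₁/(1 + λh₁).
Solve for λ: λE₁h₂ = E₂(1 + λh₁) → λ(E₁h₂ − E₂h₁) = E₂ → λ = E₂/(E₁h₂ − E₂h₁).
λ = 3.7/(3.3×5.7 − 3.7×2.5) = 3.7/9.56 = 0.387 per s.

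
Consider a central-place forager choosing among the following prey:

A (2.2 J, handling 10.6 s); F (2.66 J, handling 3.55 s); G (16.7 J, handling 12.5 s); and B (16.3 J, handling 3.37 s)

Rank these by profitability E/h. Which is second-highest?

Profitability E/h (J/s): A = 2.2/10.6 = 0.208, F = 2.66/3.55 = 0.749, G = 16.7/12.5 = 1.34, B = 16.3/3.37 = 4.84.
Ranked: B > G > F > A.

G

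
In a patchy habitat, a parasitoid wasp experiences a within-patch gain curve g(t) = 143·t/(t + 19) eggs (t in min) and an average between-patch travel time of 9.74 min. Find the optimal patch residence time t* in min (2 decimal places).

Optimal t* satisfies g'(t*) = g(t*)/(T + t*).
g'(t) = 143·19/(t + 19)². Setting 143·19/(t+19)² = 143t/[(t+19)(9.74+t)] gives 19(9.74+t) = t(t+19), so t² = 19×9.74 = 185.1.
t* = √185.1 = 13.6 min.

13.60 min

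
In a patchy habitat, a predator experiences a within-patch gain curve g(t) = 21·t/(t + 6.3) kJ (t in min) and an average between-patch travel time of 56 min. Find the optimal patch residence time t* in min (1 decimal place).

Maximise g(t)/(T+t): set derivative to zero → g'(t)(T+t) = g(t).
g'(t) = 21·6.3/(t + 6.3)². Setting 21·6.3/(t+6.3)² = 21t/[(t+6.3)(56+t)] gives 6.3(56+t) = t(t+6.3), so t² = 6.3×56 = 352.8.
t* = √352.8 = 18.78 min.

18.8 min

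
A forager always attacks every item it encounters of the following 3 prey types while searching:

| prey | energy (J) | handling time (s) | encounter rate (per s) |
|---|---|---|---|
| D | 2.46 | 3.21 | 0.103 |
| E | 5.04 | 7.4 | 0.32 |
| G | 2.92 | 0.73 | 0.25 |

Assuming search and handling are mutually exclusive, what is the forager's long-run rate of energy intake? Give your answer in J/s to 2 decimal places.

Energy encountered per unit search time: 0.103×2.46 + 0.32×5.04 + 0.25×2.92 = 2.596 J/s.
Handling time per unit search time: 0.103×3.21 + 0.32×7.4 + 0.25×0.73 = 2.881.
Rate = 2.596/(1 + 2.881) = 0.6689 J/s.

0.67 J/s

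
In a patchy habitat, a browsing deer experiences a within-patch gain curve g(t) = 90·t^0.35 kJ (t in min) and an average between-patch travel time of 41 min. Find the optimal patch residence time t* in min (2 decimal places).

22.08 min

Maximise g(t)/(T+t): set derivative to zero → g'(t)(T+t) = g(t).
g'(t) = 0.35·90·t^-0.65. Setting 0.35·90·t^-0.65 = 90·t^0.35/(41+t) gives 0.35(41+t) = t, so 0.65·t = 0.35×41.
t* = 0.35×41/0.65 = 22.08 min.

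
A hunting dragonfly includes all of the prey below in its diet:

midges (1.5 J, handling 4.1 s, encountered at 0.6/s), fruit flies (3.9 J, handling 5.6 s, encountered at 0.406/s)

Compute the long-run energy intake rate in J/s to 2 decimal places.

R = Σλ_iE_i / (1 + Σλ_ih_i)
Numerator: 0.6×1.5 + 0.406×3.9 = 2.483
Denominator: 1 + 0.6×4.1 + 0.406×5.6 = 5.734
R = 2.483/5.734 = 0.4331 J/s

0.43 J/s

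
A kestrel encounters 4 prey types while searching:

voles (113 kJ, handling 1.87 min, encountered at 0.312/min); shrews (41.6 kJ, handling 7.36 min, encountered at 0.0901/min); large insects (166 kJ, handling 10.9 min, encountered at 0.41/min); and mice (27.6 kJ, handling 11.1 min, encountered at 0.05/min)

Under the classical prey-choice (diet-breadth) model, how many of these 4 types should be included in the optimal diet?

Rank by E/h (kJ/min): voles 60.4, large insects 15.2, shrews 5.65, mice 2.49. Include each in turn until the next type's E/h falls below the running intake rate.
Rate on top 1: 22.27. large insects: 15.2 < 22.27 → exclude; stop.
Optimal diet: voles — 1 of 4 types.

1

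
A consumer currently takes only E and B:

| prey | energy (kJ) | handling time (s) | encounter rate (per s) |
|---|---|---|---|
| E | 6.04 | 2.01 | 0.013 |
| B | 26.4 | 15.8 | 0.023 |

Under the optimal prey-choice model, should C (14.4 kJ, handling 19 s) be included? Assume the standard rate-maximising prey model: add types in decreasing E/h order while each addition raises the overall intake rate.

Intake rate on the current diet: R = (0.013×6.04 + 0.023×26.4) / (1 + 0.013×2.01 + 0.023×15.8) = 0.6857/1.39 = 0.4935 kJ/s.
C: E/h = 14.4/19 = 0.7579 kJ/s.
Since 0.7579 > R, including C increases the long-run rate.

Yes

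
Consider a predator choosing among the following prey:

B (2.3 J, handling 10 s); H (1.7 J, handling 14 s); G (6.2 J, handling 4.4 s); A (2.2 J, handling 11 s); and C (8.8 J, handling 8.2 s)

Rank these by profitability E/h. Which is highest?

G

Profitability E/h (J/s): B = 2.3/10 = 0.23, H = 1.7/14 = 0.121, G = 6.2/4.4 = 1.41, A = 2.2/11 = 0.2, C = 8.8/8.2 = 1.07.
Ranked: G > C > B > A > H.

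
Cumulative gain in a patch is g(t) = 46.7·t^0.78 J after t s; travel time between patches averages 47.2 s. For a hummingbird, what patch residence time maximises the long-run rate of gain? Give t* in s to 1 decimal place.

167.3 s

By the marginal value theorem, leave when the instantaneous gain rate g'(t) equals the habitat-wide average g(t)/(T + t).
g'(t) = 0.78·46.7·t^-0.22. Setting 0.78·46.7·t^-0.22 = 46.7·t^0.78/(47.2+t) gives 0.78(47.2+t) = t, so 0.22·t = 0.78×47.2.
t* = 0.78×47.2/0.22 = 167.3 s.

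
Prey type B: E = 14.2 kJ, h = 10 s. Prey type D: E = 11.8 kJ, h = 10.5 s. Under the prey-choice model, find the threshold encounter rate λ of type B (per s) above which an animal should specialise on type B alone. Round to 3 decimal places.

0.379 per s

The zero-one rule: include type D iff E₂/h₂ > λE₁/(1+λh₁). Equality gives the switch point.
λE₁h₂ = E₂ + λE₂h₁ ⇒ λ = E₂/(E₁h₂ − E₂h₁) = 11.8/(149.1 − 118) = 0.3794 per s.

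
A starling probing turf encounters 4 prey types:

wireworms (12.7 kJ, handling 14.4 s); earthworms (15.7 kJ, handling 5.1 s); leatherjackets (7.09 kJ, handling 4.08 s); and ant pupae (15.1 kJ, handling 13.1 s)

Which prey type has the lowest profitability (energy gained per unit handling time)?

Profitability E/h (kJ/s): wireworms = 12.7/14.4 = 0.882, earthworms = 15.7/5.1 = 3.08, leatherjackets = 7.09/4.08 = 1.74, ant pupae = 15.1/13.1 = 1.15.
Ranked: earthworms > leatherjackets > ant pupae > wireworms.

wireworms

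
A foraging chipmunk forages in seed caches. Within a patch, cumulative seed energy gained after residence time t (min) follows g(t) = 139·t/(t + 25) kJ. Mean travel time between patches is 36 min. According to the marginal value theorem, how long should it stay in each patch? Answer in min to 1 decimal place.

30.0 min

Maximise g(t)/(T+t): set derivative to zero → g'(t)(T+t) = g(t).
g'(t) = 139·25/(t + 25)². Setting 139·25/(t+25)² = 139t/[(t+25)(36+t)] gives 25(36+t) = t(t+25), so t² = 25×36 = 900.
t* = √900 = 30 min.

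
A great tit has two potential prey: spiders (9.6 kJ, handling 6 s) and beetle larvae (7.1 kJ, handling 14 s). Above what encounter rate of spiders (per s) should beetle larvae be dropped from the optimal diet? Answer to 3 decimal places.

The zero-one rule: include beetle larvae iff E₂/h₂ > λE₁/(1+λh₁). Equality gives the switch point.
λE₁h₂ = E₂ + λE₂h₁ ⇒ λ = E₂/(E₁h₂ − E₂h₁) = 7.1/(134.4 − 42.6) = 0.07734 per s.

0.077 per s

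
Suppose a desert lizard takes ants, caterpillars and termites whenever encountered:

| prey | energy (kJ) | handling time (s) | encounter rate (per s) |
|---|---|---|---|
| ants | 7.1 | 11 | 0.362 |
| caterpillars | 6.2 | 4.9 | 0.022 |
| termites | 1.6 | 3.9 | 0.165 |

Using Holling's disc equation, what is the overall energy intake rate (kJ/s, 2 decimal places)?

0.52 kJ/s

R = (0.362×7.1 + 0.022×6.2 + 0.165×1.6) / (1 + 0.362×11 + 0.022×4.9 + 0.165×3.9) = 2.971/5.733 = 0.5181 kJ/s.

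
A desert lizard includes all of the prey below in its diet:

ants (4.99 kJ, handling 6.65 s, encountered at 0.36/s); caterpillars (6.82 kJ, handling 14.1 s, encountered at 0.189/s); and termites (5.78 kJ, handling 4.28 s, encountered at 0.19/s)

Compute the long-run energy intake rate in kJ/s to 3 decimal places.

0.609 kJ/s

R = (0.36×4.99 + 0.189×6.82 + 0.19×5.78) / (1 + 0.36×6.65 + 0.189×14.1 + 0.19×4.28) = 4.184/6.872 = 0.6088 kJ/s.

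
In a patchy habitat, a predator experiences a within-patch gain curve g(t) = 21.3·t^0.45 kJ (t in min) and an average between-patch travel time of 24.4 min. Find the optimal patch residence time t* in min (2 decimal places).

Maximise g(t)/(T+t): set derivative to zero → g'(t)(T+t) = g(t).
g'(t) = 0.45·21.3·t^-0.55. Setting 0.45·21.3·t^-0.55 = 21.3·t^0.45/(24.4+t) gives 0.45(24.4+t) = t, so 0.55·t = 0.45×24.4.
t* = 0.45×24.4/0.55 = 19.96 min.

19.96 min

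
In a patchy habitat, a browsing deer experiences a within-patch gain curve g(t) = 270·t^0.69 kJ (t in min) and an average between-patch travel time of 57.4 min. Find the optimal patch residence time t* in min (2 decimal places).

127.76 min

Optimal t* satisfies g'(t*) = g(t*)/(T + t*).
g'(t) = 0.69·270·t^-0.31. Setting 0.69·270·t^-0.31 = 270·t^0.69/(57.4+t) gives 0.69(57.4+t) = t, so 0.31·t = 0.69×57.4.
t* = 0.69×57.4/0.31 = 127.8 min.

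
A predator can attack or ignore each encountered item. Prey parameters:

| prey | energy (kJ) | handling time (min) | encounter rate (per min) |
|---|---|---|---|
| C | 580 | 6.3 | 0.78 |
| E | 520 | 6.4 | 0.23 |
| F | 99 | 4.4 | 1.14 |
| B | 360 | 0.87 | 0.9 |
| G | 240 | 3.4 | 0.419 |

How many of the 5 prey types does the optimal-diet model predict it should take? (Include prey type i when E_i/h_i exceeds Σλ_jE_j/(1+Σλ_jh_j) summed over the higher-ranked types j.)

1

E/h in descending order: B 414, C 92.1, E 81.2, G 70.6, F 22.5 kJ/min. The optimal diet is the largest prefix of this list for which every included type satisfies E_i/h_i > R on the types above it.
Rate on top 1: 181.7. C: 92.1 < 181.7 → exclude; stop.
Optimal diet: B — 1 of 5 types.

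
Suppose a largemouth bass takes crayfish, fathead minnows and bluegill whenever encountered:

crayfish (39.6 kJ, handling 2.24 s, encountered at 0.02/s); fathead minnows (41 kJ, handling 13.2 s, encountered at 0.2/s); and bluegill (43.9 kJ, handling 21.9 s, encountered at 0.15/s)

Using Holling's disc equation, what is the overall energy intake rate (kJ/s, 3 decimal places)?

2.235 kJ/s

Energy encountered per unit search time: 0.02×39.6 + 0.2×41 + 0.15×43.9 = 15.58 kJ/s.
Handling time per unit search time: 0.02×2.24 + 0.2×13.2 + 0.15×21.9 = 5.97.
Rate = 15.58/(1 + 5.97) = 2.235 kJ/s.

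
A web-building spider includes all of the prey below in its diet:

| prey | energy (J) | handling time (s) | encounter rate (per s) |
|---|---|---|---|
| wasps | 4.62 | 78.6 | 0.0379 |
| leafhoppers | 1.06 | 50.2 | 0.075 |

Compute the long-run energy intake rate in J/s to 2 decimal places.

Energy encountered per unit search time: 0.0379×4.62 + 0.075×1.06 = 0.2546 J/s.
Handling time per unit search time: 0.0379×78.6 + 0.075×50.2 = 6.744.
Rate = 0.2546/(1 + 6.744) = 0.03288 J/s.

0.03 J/s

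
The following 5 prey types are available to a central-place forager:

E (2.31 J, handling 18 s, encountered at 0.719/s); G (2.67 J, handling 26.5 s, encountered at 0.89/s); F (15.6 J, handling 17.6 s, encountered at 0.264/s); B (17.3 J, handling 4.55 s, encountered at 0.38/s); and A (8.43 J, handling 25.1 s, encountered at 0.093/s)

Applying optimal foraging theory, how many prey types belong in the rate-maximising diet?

Rank by E/h (J/s): B 3.8, F 0.886, A 0.336, E 0.128, G 0.101. Include each in turn until the next type's E/h falls below the running intake rate.
Rate on top 1: 2.409. F: 0.886 < 2.409 → exclude; stop.
Optimal diet: B — 1 of 5 types.

1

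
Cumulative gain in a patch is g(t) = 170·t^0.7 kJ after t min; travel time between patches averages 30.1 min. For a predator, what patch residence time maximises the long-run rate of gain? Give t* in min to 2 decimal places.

By the marginal value theorem, leave when the instantaneous gain rate g'(t) equals the habitat-wide average g(t)/(T + t).
g'(t) = 0.7·170·t^-0.3. Setting 0.7·170·t^-0.3 = 170·t^0.7/(30.1+t) gives 0.7(30.1+t) = t, so 0.30·t = 0.7×30.1.
t* = 0.7×30.1/0.30 = 70.23 min.

70.23 min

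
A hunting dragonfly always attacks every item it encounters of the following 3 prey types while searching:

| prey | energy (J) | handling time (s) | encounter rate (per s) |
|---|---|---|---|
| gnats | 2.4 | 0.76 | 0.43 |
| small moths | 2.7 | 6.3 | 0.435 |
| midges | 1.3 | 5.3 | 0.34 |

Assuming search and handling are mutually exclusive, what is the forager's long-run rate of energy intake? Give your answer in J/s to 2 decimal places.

0.45 J/s

R = Σλ_iE_i / (1 + Σλ_ih_i)
Numerator: 0.43×2.4 + 0.435×2.7 + 0.34×1.3 = 2.649
Denominator: 1 + 0.43×0.76 + 0.435×6.3 + 0.34×5.3 = 5.869
R = 2.649/5.869 = 0.4512 J/s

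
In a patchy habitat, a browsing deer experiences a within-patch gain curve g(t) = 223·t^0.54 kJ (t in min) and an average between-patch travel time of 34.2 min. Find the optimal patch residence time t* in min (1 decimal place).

Optimal t* satisfies g'(t*) = g(t*)/(T + t*).
g'(t) = 0.54·223·t^-0.46. Setting 0.54·223·t^-0.46 = 223·t^0.54/(34.2+t) gives 0.54(34.2+t) = t, so 0.46·t = 0.54×34.2.
t* = 0.54×34.2/0.46 = 40.15 min.

40.1 min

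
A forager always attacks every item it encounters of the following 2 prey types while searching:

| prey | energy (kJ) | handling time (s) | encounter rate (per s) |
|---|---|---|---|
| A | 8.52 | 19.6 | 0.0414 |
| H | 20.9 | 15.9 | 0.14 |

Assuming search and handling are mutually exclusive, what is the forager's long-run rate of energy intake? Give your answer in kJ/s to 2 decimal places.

R = Σλ_iE_i / (1 + Σλ_ih_i)
Numerator: 0.0414×8.52 + 0.14×20.9 = 3.279
Denominator: 1 + 0.0414×19.6 + 0.14×15.9 = 4.037
R = 3.279/4.037 = 0.8121 kJ/s

0.81 kJ/s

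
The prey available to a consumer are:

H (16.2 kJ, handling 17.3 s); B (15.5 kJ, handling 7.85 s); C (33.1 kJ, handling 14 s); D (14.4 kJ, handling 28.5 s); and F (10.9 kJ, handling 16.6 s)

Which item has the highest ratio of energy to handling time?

C

In descending order of E/h:
C: 33.1/14 = 2.36 kJ/s
B: 15.5/7.85 = 1.97 kJ/s
H: 16.2/17.3 = 0.936 kJ/s
F: 10.9/16.6 = 0.657 kJ/s
D: 14.4/28.5 = 0.505 kJ/s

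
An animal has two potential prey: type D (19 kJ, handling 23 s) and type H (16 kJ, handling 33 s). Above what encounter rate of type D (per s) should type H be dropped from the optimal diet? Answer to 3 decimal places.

The zero-one rule: include type H iff E₂/h₂ > λE₁/(1+λh₁). Equality gives the switch point.
λE₁h₂ = E₂ + λE₂h₁ ⇒ λ = E₂/(E₁h₂ − E₂h₁) = 16/(627 − 368) = 0.06178 per s.

0.062 per s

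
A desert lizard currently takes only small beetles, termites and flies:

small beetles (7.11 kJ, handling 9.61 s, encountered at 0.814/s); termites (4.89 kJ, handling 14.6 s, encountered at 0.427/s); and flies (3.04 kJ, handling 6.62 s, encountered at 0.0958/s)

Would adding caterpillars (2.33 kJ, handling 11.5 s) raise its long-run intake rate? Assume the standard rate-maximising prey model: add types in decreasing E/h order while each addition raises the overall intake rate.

No

Current rate: (0.814×7.11 + 0.427×4.89 + 0.0958×3.04)/(1 + 0.814×9.61 + 0.427×14.6 + 0.0958×6.62) = 0.5205 kJ/s.
caterpillars: E/h = 2.33/11.5 = 0.2026 kJ/s.
0.2026 < 0.5205, so adding caterpillars would lower the average — exclude it.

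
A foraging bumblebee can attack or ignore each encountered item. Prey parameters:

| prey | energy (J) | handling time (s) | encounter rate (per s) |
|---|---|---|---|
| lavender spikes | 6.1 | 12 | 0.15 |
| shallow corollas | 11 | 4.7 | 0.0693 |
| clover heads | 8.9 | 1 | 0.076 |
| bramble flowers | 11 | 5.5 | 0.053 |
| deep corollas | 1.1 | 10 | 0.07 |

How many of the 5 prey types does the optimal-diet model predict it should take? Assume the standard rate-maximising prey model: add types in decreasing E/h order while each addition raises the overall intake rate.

E/h in descending order: clover heads 8.9, shallow corollas 2.34, bramble flowers 2, lavender spikes 0.508, deep corollas 0.11 J/s. The optimal diet is the largest prefix of this list for which every included type satisfies E_i/h_i > R on the types above it.
Rate on top 1: 0.6286. shallow corollas: 2.34 > 0.6286 → include.
Rate on top 2: 1.026. bramble flowers: 2 > 1.026 → include.
Rate on top 3: 1.194. lavender spikes: 0.508 < 1.194 → exclude; stop.
Optimal diet: clover heads, shallow corollas, bramble flowers — 3 of 5 types.

3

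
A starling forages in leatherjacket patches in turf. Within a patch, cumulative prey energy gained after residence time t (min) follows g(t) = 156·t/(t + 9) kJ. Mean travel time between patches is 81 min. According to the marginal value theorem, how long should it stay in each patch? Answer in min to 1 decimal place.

27.0 min

Maximise g(t)/(T+t): set derivative to zero → g'(t)(T+t) = g(t).
g'(t) = 156·9/(t + 9)². Setting 156·9/(t+9)² = 156t/[(t+9)(81+t)] gives 9(81+t) = t(t+9), so t² = 9×81 = 729.
t* = √729 = 27 min.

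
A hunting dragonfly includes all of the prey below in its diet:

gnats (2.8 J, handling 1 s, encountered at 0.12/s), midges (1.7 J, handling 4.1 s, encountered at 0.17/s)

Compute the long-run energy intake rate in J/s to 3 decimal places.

0.344 J/s

R = (0.12×2.8 + 0.17×1.7) / (1 + 0.12×1 + 0.17×4.1) = 0.625/1.817 = 0.344 J/s.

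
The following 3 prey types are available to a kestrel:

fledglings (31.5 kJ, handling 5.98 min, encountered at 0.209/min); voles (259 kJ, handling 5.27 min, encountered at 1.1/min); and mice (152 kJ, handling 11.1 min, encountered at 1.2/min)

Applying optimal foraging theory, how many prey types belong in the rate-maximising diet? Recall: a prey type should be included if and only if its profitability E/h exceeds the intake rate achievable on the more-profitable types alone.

E/h in descending order: voles 49.1, mice 13.7, fledglings 5.27 kJ/min. The optimal diet is the largest prefix of this list for which every included type satisfies E_i/h_i > R on the types above it.
Rate on top 1: 41.92. mice: 13.7 < 41.92 → exclude; stop.
Optimal diet: voles — 1 of 3 types.

1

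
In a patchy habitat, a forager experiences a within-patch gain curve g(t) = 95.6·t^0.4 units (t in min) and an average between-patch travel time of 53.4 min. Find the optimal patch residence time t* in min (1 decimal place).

Maximise g(t)/(T+t): set derivative to zero → g'(t)(T+t) = g(t).
g'(t) = 0.4·95.6·t^-0.6. Setting 0.4·95.6·t^-0.6 = 95.6·t^0.4/(53.4+t) gives 0.4(53.4+t) = t, so 0.60·t = 0.4×53.4.
t* = 0.4×53.4/0.60 = 35.6 min.

35.6 min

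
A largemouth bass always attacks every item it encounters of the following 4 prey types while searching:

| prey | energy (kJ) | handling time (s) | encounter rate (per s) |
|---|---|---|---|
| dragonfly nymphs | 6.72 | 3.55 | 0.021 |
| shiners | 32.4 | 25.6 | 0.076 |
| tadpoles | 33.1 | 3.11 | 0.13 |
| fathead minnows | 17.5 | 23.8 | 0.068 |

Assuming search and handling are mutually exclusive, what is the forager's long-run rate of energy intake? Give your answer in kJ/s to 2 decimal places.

1.61 kJ/s

R = Σλ_iE_i / (1 + Σλ_ih_i)
Numerator: 0.021×6.72 + 0.076×32.4 + 0.13×33.1 + 0.068×17.5 = 8.097
Denominator: 1 + 0.021×3.55 + 0.076×25.6 + 0.13×3.11 + 0.068×23.8 = 5.043
R = 8.097/5.043 = 1.606 kJ/s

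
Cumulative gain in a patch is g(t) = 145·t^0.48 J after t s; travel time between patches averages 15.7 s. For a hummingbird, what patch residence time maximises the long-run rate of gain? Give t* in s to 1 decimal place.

14.5 s

Optimal t* satisfies g'(t*) = g(t*)/(T + t*).
g'(t) = 0.48·145·t^-0.52. Setting 0.48·145·t^-0.52 = 145·t^0.48/(15.7+t) gives 0.48(15.7+t) = t, so 0.52·t = 0.48×15.7.
t* = 0.48×15.7/0.52 = 14.49 s.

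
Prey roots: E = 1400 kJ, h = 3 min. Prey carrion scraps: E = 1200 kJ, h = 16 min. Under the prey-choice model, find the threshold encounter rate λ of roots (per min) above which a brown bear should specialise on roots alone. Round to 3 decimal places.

0.064 per min

The zero-one rule: include carrion scraps iff E₂/h₂ > λE₁/(1+λh₁). Equality gives the switch point.
λE₁h₂ = E₂ + λE₂h₁ ⇒ λ = E₂/(E₁h₂ − E₂h₁) = 1200/(2.24e+04 − 3600) = 0.06383 per min.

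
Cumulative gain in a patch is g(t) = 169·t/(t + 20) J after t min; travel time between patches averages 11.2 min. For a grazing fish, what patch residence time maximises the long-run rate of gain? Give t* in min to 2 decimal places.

14.97 min

By the marginal value theorem, leave when the instantaneous gain rate g'(t) equals the habitat-wide average g(t)/(T + t).
g'(t) = 169·20/(t + 20)². Setting 169·20/(t+20)² = 169t/[(t+20)(11.2+t)] gives 20(11.2+t) = t(t+20), so t² = 20×11.2 = 224.
t* = √224 = 14.97 min.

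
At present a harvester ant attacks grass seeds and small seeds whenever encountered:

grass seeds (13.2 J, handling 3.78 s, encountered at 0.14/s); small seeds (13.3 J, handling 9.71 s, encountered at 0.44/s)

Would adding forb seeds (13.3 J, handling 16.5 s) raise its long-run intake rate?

No

Intake rate on the current diet: R = (0.14×13.2 + 0.44×13.3) / (1 + 0.14×3.78 + 0.44×9.71) = 7.7/5.802 = 1.327 J/s.
forb seeds: E/h = 13.3/16.5 = 0.8061 J/s.
Since 0.8061 < R, time spent handling forb seeds is better spent searching.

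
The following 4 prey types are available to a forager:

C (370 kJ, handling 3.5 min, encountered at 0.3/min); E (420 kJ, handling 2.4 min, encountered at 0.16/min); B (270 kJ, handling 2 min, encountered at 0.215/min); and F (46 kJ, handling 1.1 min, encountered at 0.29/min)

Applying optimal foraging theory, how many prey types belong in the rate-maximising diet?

3

E/h in descending order: E 175, B 135, C 106, F 41.8 kJ/min. The optimal diet is the largest prefix of this list for which every included type satisfies E_i/h_i > R on the types above it.
Rate on top 1: 48.55. B: 135 > 48.55 → include.
Rate on top 2: 69.05. C: 106 > 69.05 → include.
Rate on top 3: 82.49. F: 41.8 < 82.49 → exclude; stop.
Optimal diet: E, B, C — 3 of 4 types.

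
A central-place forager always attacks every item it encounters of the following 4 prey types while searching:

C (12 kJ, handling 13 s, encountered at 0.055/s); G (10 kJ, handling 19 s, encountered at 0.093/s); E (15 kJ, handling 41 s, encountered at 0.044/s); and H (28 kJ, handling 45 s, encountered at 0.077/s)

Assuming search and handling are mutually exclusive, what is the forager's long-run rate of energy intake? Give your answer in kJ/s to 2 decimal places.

0.50 kJ/s

Energy encountered per unit search time: 0.055×12 + 0.093×10 + 0.044×15 + 0.077×28 = 4.406 kJ/s.
Handling time per unit search time: 0.055×13 + 0.093×19 + 0.044×41 + 0.077×45 = 7.751.
Rate = 4.406/(1 + 7.751) = 0.5035 kJ/s.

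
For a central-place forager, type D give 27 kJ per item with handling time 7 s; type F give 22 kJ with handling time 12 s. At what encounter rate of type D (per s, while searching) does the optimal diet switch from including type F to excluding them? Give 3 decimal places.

0.129 per s

Drop type F once their profitability E₂/h₂ falls below the rate achievable on type D alone: E₂/h₂ = λE₁/(1 + λh₁).
Solve for λ: λE₁h₂ = E₂(1 + λh₁) → λ(E₁h₂ − E₂h₁) = E₂ → λ = E₂/(E₁h₂ − E₂h₁).
λ = 22/(27×12 − 22×7) = 22/170 = 0.1294 per s.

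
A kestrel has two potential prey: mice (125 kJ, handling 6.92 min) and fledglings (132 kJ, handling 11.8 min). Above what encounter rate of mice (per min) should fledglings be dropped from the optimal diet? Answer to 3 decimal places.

Drop fledglings once their profitability E₂/h₂ falls below the rate achievable on mice alone: E₂/h₂ = λE₁/(1 + λh₁).
Solve for λ: λE₁h₂ = E₂(1 + λh₁) → λ(E₁h₂ − E₂h₁) = E₂ → λ = E₂/(E₁h₂ − E₂h₁).
λ = 132/(125×11.8 − 132×6.92) = 132/561.6 = 0.2351 per min.

0.235 per min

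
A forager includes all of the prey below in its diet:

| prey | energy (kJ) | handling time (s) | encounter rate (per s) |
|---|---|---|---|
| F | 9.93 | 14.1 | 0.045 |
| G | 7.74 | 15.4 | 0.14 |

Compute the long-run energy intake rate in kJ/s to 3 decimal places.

0.404 kJ/s

R = Σλ_iE_i / (1 + Σλ_ih_i)
Numerator: 0.045×9.93 + 0.14×7.74 = 1.53
Denominator: 1 + 0.045×14.1 + 0.14×15.4 = 3.791
R = 1.53/3.791 = 0.4038 kJ/s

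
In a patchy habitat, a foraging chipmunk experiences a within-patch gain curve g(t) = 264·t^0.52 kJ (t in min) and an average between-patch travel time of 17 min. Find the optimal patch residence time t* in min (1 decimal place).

18.4 min

Optimal t* satisfies g'(t*) = g(t*)/(T + t*).
g'(t) = 0.52·264·t^-0.48. Setting 0.52·264·t^-0.48 = 264·t^0.52/(17+t) gives 0.52(17+t) = t, so 0.48·t = 0.52×17.
t* = 0.52×17/0.48 = 18.42 min.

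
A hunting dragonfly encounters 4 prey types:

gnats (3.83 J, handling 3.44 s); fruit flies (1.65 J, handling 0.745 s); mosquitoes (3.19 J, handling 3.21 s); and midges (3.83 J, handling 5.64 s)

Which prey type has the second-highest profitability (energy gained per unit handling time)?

gnats

In descending order of E/h:
fruit flies: 1.65/0.745 = 2.21 J/s
gnats: 3.83/3.44 = 1.11 J/s
mosquitoes: 3.19/3.21 = 0.994 J/s
midges: 3.83/5.64 = 0.679 J/s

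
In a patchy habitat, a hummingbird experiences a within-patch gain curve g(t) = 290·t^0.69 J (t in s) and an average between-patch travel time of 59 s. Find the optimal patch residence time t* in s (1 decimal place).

Maximise g(t)/(T+t): set derivative to zero → g'(t)(T+t) = g(t).
g'(t) = 0.69·290·t^-0.31. Setting 0.69·290·t^-0.31 = 290·t^0.69/(59+t) gives 0.69(59+t) = t, so 0.31·t = 0.69×59.
t* = 0.69×59/0.31 = 131.3 s.

131.3 s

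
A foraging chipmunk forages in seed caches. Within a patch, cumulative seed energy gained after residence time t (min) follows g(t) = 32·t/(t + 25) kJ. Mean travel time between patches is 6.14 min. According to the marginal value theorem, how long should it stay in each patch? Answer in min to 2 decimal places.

Maximise g(t)/(T+t): set derivative to zero → g'(t)(T+t) = g(t).
g'(t) = 32·25/(t + 25)². Setting 32·25/(t+25)² = 32t/[(t+25)(6.14+t)] gives 25(6.14+t) = t(t+25), so t² = 25×6.14 = 153.5.
t* = √153.5 = 12.39 min.

12.39 min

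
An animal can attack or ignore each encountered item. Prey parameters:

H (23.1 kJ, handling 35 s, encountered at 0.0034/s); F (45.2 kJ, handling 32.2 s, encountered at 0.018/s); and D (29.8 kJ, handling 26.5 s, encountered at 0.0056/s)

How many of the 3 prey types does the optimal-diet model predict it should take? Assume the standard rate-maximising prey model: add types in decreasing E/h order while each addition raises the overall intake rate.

E/h in descending order: F 1.4, D 1.12, H 0.66 kJ/s. The optimal diet is the largest prefix of this list for which every included type satisfies E_i/h_i > R on the types above it.
Rate on top 1: 0.5151. D: 1.12 > 0.5151 → include.
Rate on top 2: 0.5674. H: 0.66 > 0.5674 → include.
Optimal diet: F, D, H — 3 of 3 types.

3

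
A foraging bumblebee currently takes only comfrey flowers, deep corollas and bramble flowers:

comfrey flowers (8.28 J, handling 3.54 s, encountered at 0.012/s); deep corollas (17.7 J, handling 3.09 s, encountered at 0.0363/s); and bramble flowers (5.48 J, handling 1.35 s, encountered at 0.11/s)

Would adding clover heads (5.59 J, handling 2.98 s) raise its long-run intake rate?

Intake rate on the current diet: R = (0.012×8.28 + 0.0363×17.7 + 0.11×5.48) / (1 + 0.012×3.54 + 0.0363×3.09 + 0.11×1.35) = 1.345/1.303 = 1.032 J/s.
clover heads: E/h = 5.59/2.98 = 1.876 J/s.
1.876 > 1.032, so adding clover heads raises the average — include it.

Yes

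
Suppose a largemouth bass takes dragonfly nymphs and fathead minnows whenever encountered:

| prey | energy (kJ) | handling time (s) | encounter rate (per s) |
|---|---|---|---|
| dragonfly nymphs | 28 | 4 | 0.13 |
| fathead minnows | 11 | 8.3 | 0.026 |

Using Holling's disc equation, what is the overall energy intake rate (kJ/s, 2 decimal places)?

R = (0.13×28 + 0.026×11) / (1 + 0.13×4 + 0.026×8.3) = 3.926/1.736 = 2.262 kJ/s.

2.26 kJ/s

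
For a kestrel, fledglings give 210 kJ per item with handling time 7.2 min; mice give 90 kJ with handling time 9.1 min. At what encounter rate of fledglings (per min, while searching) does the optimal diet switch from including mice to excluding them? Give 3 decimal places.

Drop mice once their profitability E₂/h₂ falls below the rate achievable on fledglings alone: E₂/h₂ = λE₁/(1 + λh₁).
Solve for λ: λE₁h₂ = E₂(1 + λh₁) → λ(E₁h₂ − E₂h₁) = E₂ → λ = E₂/(E₁h₂ − E₂h₁).
λ = 90/(210×9.1 − 90×7.2) = 90/1263 = 0.07126 per min.

0.071 per min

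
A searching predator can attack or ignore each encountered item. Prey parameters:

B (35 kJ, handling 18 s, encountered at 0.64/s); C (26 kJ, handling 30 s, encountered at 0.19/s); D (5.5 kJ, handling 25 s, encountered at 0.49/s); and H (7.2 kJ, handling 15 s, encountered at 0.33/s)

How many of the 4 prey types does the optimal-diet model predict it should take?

1

Rank by E/h (kJ/s): B 1.94, C 0.867, H 0.48, D 0.22. Include each in turn until the next type's E/h falls below the running intake rate.
Rate on top 1: 1.789. C: 0.867 < 1.789 → exclude; stop.
Optimal diet: B — 1 of 4 types.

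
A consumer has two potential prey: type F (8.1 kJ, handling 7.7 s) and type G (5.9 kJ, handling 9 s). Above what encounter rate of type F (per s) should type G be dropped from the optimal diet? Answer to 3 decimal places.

0.215 per s

At the threshold, the rate on type F alone equals the profitability of type G: λ·8.1/(1 + λ·7.7) = 5.9/9 = 0.6556.
Rearranging, λ(8.1 − 0.6556×7.7) = 0.6556, so λ = 0.6556/3.052 = 0.2148 per s.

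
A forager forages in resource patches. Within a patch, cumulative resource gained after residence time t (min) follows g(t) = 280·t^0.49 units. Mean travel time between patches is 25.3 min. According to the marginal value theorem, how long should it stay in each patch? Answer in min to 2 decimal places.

Optimal t* satisfies g'(t*) = g(t*)/(T + t*).
g'(t) = 0.49·280·t^-0.51. Setting 0.49·280·t^-0.51 = 280·t^0.49/(25.3+t) gives 0.49(25.3+t) = t, so 0.51·t = 0.49×25.3.
t* = 0.49×25.3/0.51 = 24.31 min.

24.31 min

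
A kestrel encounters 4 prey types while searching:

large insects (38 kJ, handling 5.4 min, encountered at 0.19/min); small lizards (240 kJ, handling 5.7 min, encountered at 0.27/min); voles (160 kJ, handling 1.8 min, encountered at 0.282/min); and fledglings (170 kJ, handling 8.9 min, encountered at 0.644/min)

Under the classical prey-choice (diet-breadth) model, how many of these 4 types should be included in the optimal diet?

2

Profitabilities (E/h, kJ/min): voles 88.9, small lizards 42.1, fledglings 19.1, large insects 7.04. Add prey in this order while the next type's profitability exceeds the intake rate on those already taken.
Rate on top 1: 29.93. small lizards: 42.1 > 29.93 → include.
Rate on top 2: 36.08. fledglings: 19.1 < 36.08 → exclude; stop.
Optimal diet: voles, small lizards — 2 of 4 types.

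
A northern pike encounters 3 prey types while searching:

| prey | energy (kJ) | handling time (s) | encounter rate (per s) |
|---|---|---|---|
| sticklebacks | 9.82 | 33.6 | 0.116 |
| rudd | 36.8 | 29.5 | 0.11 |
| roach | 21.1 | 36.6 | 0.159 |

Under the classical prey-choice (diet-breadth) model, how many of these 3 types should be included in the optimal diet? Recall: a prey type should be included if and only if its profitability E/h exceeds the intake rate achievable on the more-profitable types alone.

Profitabilities (E/h, kJ/s): rudd 1.25, roach 0.577, sticklebacks 0.292. Add prey in this order while the next type's profitability exceeds the intake rate on those already taken.
Rate on top 1: 0.9536. roach: 0.577 < 0.9536 → exclude; stop.
Optimal diet: rudd — 1 of 3 types.

1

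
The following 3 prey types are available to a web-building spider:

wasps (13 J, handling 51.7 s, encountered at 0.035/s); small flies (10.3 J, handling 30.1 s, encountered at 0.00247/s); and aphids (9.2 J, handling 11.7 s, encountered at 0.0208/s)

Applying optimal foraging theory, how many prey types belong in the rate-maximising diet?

Rank by E/h (J/s): aphids 0.786, small flies 0.342, wasps 0.251. Include each in turn until the next type's E/h falls below the running intake rate.
Rate on top 1: 0.1539. small flies: 0.342 > 0.1539 → include.
Rate on top 2: 0.1645. wasps: 0.251 > 0.1645 → include.
Optimal diet: aphids, small flies, wasps — 3 of 3 types.

3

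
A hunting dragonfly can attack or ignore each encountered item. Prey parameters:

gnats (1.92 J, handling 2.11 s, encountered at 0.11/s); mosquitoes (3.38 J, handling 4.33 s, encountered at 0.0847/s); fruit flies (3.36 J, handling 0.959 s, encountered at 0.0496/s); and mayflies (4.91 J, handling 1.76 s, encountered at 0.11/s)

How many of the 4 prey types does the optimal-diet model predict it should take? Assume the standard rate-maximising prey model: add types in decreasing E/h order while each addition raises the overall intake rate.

E/h in descending order: fruit flies 3.5, mayflies 2.79, gnats 0.91, mosquitoes 0.781 J/s. The optimal diet is the largest prefix of this list for which every included type satisfies E_i/h_i > R on the types above it.
Rate on top 1: 0.1591. mayflies: 2.79 > 0.1591 → include.
Rate on top 2: 0.5694. gnats: 0.91 > 0.5694 → include.
Rate on top 3: 0.6231. mosquitoes: 0.781 > 0.6231 → include.
Optimal diet: fruit flies, mayflies, gnats, mosquitoes — 4 of 4 types.

4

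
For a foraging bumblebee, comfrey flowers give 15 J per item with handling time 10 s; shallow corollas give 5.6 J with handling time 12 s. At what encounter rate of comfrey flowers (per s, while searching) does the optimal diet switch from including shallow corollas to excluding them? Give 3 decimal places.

Drop shallow corollas once their profitability E₂/h₂ falls below the rate achievable on comfrey flowers alone: E₂/h₂ = λE₁/(1 + λh₁).
Solve for λ: λE₁h₂ = E₂(1 + λh₁) → λ(E₁h₂ − E₂h₁) = E₂ → λ = E₂/(E₁h₂ − E₂h₁).
λ = 5.6/(15×12 − 5.6×10) = 5.6/124 = 0.04516 per s.

0.045 per s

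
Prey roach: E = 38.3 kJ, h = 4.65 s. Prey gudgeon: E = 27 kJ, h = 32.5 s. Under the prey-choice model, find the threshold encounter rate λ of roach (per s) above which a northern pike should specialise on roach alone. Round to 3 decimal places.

0.024 per s

Drop gudgeon once their profitability E₂/h₂ falls below the rate achievable on roach alone: E₂/h₂ = λE₁/(1 + λh₁).
Solve for λ: λE₁h₂ = E₂(1 + λh₁) → λ(E₁h₂ − E₂h₁) = E₂ → λ = E₂/(E₁h₂ − E₂h₁).
λ = 27/(38.3×32.5 − 27×4.65) = 27/1119 = 0.02412 per s.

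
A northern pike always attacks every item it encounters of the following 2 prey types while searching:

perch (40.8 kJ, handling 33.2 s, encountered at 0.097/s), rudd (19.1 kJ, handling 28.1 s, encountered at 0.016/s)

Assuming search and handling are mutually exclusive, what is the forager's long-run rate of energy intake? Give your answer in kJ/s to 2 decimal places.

R = (0.097×40.8 + 0.016×19.1) / (1 + 0.097×33.2 + 0.016×28.1) = 4.263/4.67 = 0.9129 kJ/s.

0.91 kJ/s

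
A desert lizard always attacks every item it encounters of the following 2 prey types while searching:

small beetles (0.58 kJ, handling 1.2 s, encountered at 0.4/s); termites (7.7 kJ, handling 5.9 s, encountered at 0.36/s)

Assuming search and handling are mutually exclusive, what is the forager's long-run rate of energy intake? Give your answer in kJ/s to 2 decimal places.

0.83 kJ/s

Energy encountered per unit search time: 0.4×0.58 + 0.36×7.7 = 3.004 kJ/s.
Handling time per unit search time: 0.4×1.2 + 0.36×5.9 = 2.604.
Rate = 3.004/(1 + 2.604) = 0.8335 kJ/s.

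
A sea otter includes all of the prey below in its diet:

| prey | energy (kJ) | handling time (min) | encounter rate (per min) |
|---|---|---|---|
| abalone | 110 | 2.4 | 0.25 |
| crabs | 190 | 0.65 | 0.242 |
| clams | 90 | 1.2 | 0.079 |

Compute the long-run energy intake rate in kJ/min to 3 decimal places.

Energy encountered per unit search time: 0.25×110 + 0.242×190 + 0.079×90 = 80.59 kJ/min.
Handling time per unit search time: 0.25×2.4 + 0.242×0.65 + 0.079×1.2 = 0.8521.
Rate = 80.59/(1 + 0.8521) = 43.51 kJ/min.

43.513 kJ/min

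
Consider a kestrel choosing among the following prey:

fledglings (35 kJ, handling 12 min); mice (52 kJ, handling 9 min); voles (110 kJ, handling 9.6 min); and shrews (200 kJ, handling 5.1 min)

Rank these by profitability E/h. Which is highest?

shrews

Profitability E/h (kJ/min): fledglings = 35/12 = 2.92, mice = 52/9 = 5.78, voles = 110/9.6 = 11.5, shrews = 200/5.1 = 39.2.
Ranked: shrews > voles > mice > fledglings.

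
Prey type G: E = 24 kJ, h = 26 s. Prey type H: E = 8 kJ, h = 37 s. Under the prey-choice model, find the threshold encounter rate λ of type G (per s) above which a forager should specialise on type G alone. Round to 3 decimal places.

0.012 per s

The zero-one rule: include type H iff E₂/h₂ > λE₁/(1+λh₁). Equality gives the switch point.
λE₁h₂ = E₂ + λE₂h₁ ⇒ λ = E₂/(E₁h₂ − E₂h₁) = 8/(888 − 208) = 0.01176 per s.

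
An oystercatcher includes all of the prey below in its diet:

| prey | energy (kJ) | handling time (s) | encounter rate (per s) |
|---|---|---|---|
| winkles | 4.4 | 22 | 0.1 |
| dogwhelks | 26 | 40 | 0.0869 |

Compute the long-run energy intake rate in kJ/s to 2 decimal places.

Energy encountered per unit search time: 0.1×4.4 + 0.0869×26 = 2.699 kJ/s.
Handling time per unit search time: 0.1×22 + 0.0869×40 = 5.676.
Rate = 2.699/(1 + 5.676) = 0.4043 kJ/s.

0.40 kJ/s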